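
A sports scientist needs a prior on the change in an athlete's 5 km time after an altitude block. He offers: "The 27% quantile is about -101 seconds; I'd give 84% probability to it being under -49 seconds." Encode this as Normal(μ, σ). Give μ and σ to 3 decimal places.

The p-quantile of Normal(μ,σ) is μ + z_p·σ, with z_{0.27} = -0.6128 and z_{0.84} = 0.9945.
Eliminate σ: μ = (z₂·x₁ − z₁·x₂)/(z₂ − z₁) = (0.9945·-101 − (-0.6128)·-49)/1.607 = -81.174.
Then σ = (x₂ − x₁)/(z₂ − z₁) = (-49 − -101)/1.607 = 32.353.

μ = -81.174, σ = 32.353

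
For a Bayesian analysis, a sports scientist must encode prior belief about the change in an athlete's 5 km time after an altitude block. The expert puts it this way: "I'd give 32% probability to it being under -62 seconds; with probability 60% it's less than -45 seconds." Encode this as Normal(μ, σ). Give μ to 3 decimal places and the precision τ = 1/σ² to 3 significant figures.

For Normal(μ,σ), the p-quantile is μ + z_p·σ. Here z_{0.32} = -0.4677, z_{0.6} = 0.2533.
So -62 = μ − 0.4677σ and -45 = μ + 0.2533σ.
Subtracting: σ = (-45 − -62)/(0.2533 − (-0.4677)) = 23.577.
Then μ = -62 − (-0.4677)·23.577 = -50.973.
Precision τ = 1/σ² = 1/23.58² = 0.0018.

μ = -50.973, τ = 0.0018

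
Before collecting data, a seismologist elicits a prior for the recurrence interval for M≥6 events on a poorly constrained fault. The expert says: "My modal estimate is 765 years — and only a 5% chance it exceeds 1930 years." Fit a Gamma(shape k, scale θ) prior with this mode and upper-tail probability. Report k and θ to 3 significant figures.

k ≈ 4.17, θ ≈ 241

Gamma(k,θ) with k>1 has mode (k−1)θ, so θ = 765/(k−1).
Need P(X < 1930) = 0.95 with θ tied to k this way. Start at k = 2, θ = 765: P(X<1930) ≈ 0.717.
Too low — raise k to concentrate. Iterating converges to k ≈ 4.17.
Then θ = 765/(4.17−1) ≈ 241.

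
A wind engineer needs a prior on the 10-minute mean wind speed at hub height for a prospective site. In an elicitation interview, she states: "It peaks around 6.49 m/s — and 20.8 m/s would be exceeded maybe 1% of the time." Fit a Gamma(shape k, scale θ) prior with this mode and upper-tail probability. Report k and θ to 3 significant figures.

Gamma(k,θ) with k>1 has mode (k−1)θ, so θ = 6.49/(k−1).
Need P(X < 20.8) = 0.99 with θ tied to k this way. Start at k = 2, θ = 6.49: P(X<20.8) ≈ 0.829.
Too low — raise k to concentrate. Iterating converges to k ≈ 4.27.
Then θ = 6.49/(4.27−1) ≈ 1.99.

k ≈ 4.27, θ ≈ 1.99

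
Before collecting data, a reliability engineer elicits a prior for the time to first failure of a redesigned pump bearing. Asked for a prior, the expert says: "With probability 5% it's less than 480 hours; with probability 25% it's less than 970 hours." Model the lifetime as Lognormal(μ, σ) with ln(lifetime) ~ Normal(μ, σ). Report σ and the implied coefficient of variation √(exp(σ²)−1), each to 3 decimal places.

σ ≈ 0.725, CV ≈ 0.832

If T ~ Lognormal(μ,σ) then ln T ~ Normal(μ,σ), so the p-quantile of ln T is μ + z_p·σ.
ln(480) = 6.174 and ln(970) = 6.877; z_{0.05} = -1.645, z_{0.25} = -0.6745.
σ = (6.877 − 6.174)/(-0.6745 − (-1.645)) = 0.725.
μ = 6.174 − (-1.645)·0.725 = 7.366.
CV = √(exp(σ²)−1) = √(exp(0.5256)−1) = 0.832.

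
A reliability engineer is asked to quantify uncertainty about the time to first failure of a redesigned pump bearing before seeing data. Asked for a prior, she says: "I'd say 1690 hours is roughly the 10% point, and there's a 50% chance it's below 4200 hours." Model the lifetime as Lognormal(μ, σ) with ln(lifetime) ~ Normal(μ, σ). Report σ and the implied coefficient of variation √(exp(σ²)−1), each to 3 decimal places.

If T ~ Lognormal(μ,σ) then ln T ~ Normal(μ,σ), so the p-quantile of ln T is μ + z_p·σ.
ln(1690) = 7.432 and ln(4200) = 8.343; z_{0.1} = -1.282, z_{0.5} = 0.
σ = (8.343 − 7.432)/(0 − (-1.282)) = 0.710.
μ = 7.432 − (-1.282)·0.710 = 8.343.
CV = √(exp(σ²)−1) = √(exp(0.5046)−1) = 0.810.

σ ≈ 0.710, CV ≈ 0.810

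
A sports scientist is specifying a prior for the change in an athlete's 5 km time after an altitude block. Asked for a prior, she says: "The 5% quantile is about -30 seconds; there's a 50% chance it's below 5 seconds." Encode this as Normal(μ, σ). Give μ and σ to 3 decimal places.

For Normal(μ,σ), the p-quantile is μ + z_p·σ. Here z_{0.05} = -1.645, z_{0.5} = 0.
So -30 = μ − 1.645σ and 5 = μ + 0σ.
Subtracting: σ = (5 − -30)/(0 − (-1.645)) = 21.278.
Then μ = -30 − (-1.645)·21.278 = 5.000.

μ = 5.000, σ = 21.278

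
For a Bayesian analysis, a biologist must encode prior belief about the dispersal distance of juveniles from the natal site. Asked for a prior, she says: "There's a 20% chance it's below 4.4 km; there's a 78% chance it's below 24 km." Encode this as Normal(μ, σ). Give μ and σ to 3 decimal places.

For Normal(μ,σ), the p-quantile is μ + z_p·σ. Here z_{0.2} = -0.8416, z_{0.78} = 0.7722.
So 4.4 = μ − 0.8416σ and 24 = μ + 0.7722σ.
Subtracting: σ = (24 − 4.4)/(0.7722 − (-0.8416)) = 12.145.
Then μ = 4.4 − (-0.8416)·12.145 = 14.622.

μ = 14.622, σ = 12.145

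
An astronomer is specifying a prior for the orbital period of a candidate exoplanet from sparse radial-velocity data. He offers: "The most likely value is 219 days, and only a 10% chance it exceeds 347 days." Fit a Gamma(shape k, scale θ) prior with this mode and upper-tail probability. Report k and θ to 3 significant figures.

k ≈ 9.86, θ ≈ 24.7

Gamma(k,θ) with k>1 has mode (k−1)θ, so θ = 219/(k−1).
Need P(X < 347) = 0.9 with θ tied to k this way. Start at k = 2, θ = 219: P(X<347) ≈ 0.470.
Too low — raise k to concentrate. Iterating converges to k ≈ 9.86.
Then θ = 219/(9.86−1) ≈ 24.7.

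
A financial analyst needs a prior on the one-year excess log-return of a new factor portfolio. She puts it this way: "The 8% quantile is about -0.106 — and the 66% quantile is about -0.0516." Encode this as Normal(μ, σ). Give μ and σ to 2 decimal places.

The p-quantile of Normal(μ,σ) is μ + z_p·σ, with z_{0.08} = -1.405 and z_{0.66} = 0.4125.
Eliminate σ: μ = (z₂·x₁ − z₁·x₂)/(z₂ − z₁) = (0.4125·-0.106 − (-1.405)·-0.0516)/1.818 = -0.06.
Then σ = (x₂ − x₁)/(z₂ − z₁) = (-0.0516 − -0.106)/1.818 = 0.03.

μ = -0.06, σ = 0.03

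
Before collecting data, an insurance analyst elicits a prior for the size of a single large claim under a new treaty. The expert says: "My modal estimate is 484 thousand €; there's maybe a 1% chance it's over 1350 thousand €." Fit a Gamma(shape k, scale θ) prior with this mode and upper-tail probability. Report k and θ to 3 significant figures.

k ≈ 5.35, θ ≈ 111

Gamma(k,θ) with k>1 has mode (k−1)θ, so θ = 484/(k−1).
Need P(X < 1350) = 0.99 with θ tied to k this way. Start at k = 2, θ = 484: P(X<1350) ≈ 0.767.
Too low — raise k to concentrate. Iterating converges to k ≈ 5.35.
Then θ = 484/(5.35−1) ≈ 111.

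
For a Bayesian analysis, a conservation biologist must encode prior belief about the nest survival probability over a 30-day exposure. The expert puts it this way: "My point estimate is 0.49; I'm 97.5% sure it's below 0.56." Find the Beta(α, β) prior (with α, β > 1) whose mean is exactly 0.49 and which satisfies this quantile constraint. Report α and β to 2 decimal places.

α ≈ 95.56, β ≈ 99.47

With mean 0.49 fixed, write α = 0.49s, β = 0.51s where s = α+β.
Need P(θ < 0.56) = 0.975 under Beta(0.49s, 0.51s). Normal approximation: (q−m)/√(m(1−m)/s) ≈ z_{0.975} = 1.96, so s ≈ 0.49·0.51·(1.96)²/(0.56−0.49)² = 195.9.
At s = 195.9: P(θ<0.56) ≈ 0.975. Adjusting to match 0.975 gives s ≈ 195.03.
So α = 0.49·195.03 ≈ 95.56, β = 0.51·195.03 ≈ 99.47.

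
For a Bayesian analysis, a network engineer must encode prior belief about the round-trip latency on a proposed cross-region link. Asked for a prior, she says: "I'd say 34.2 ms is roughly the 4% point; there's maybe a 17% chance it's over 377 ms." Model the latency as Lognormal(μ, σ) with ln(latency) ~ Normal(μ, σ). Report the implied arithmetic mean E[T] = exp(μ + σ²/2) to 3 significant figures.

E[T] ≈ 240 ms

If T ~ Lognormal(μ,σ) then ln T ~ Normal(μ,σ), so the p-quantile of ln T is μ + z_p·σ.
ln(34.2) = 3.532 and ln(377) = 5.932; z_{0.04} = -1.751, z_{0.83} = 0.9542.
σ = (5.932 − 3.532)/(0.9542 − (-1.751)) = 0.887.
μ = 3.532 − (-1.751)·0.887 = 5.086.
E[T] = exp(μ + σ²/2) = exp(5.086 + 0.3937) = 240 ms.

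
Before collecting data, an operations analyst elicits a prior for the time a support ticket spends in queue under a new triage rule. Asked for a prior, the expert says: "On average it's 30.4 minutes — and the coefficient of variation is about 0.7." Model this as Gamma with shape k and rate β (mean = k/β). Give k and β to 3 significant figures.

For Gamma(k, rate β): mean = k/β, variance = k/β², so CV = 1/√k.
CV = 0.7, hence k = 1/CV² = 2.04.
Then β = k/mean = 2.04/30.4 = 0.0671.

k ≈ 2.04, β ≈ 0.0671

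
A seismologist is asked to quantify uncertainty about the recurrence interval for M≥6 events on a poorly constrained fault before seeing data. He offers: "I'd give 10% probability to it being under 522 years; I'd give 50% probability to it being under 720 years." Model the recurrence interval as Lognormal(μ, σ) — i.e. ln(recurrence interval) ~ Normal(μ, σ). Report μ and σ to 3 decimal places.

If T ~ Lognormal(μ,σ) then ln T ~ Normal(μ,σ), so the p-quantile of ln T is μ + z_p·σ.
ln(522) = 6.258 and ln(720) = 6.579; z_{0.1} = -1.282, z_{0.5} = 0.
σ = (6.579 − 6.258)/(0 − (-1.282)) = 0.251.
μ = 6.258 − (-1.282)·0.251 = 6.579.

μ ≈ 6.579, σ ≈ 0.251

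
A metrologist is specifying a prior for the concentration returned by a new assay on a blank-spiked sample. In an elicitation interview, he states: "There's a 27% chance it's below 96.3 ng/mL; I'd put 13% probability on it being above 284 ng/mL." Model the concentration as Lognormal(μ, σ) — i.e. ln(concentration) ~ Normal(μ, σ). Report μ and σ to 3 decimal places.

If T ~ Lognormal(μ,σ) then ln T ~ Normal(μ,σ), so the p-quantile of ln T is μ + z_p·σ.
ln(96.3) = 4.567 and ln(284) = 5.649; z_{0.27} = -0.6128, z_{0.87} = 1.126.
σ = (5.649 − 4.567)/(1.126 − (-0.6128)) = 0.622.
μ = 4.567 − (-0.6128)·0.622 = 4.949.

μ ≈ 4.949, σ ≈ 0.622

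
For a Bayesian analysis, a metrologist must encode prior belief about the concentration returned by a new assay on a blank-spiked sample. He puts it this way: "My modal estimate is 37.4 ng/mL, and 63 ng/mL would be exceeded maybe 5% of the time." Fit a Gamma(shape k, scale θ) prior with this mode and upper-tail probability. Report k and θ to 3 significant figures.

Gamma(k,θ) with k>1 has mode (k−1)θ, so θ = 37.4/(k−1).
Need P(X < 63) = 0.95 with θ tied to k this way. Start at k = 2, θ = 37.4: P(X<63) ≈ 0.502.
Too low — raise k to concentrate. Iterating converges to k ≈ 11.3.
Then θ = 37.4/(11.3−1) ≈ 3.64.

k ≈ 11.3, θ ≈ 3.64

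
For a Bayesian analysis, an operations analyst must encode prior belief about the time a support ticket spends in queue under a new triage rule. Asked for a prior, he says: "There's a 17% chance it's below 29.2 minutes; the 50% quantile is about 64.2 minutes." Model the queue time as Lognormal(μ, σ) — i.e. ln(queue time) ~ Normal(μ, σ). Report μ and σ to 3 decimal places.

If T ~ Lognormal(μ,σ) then ln T ~ Normal(μ,σ), so the p-quantile of ln T is μ + z_p·σ.
ln(29.2) = 3.374 and ln(64.2) = 4.162; z_{0.17} = -0.9542, z_{0.5} = 0.
σ = (4.162 − 3.374)/(0 − (-0.9542)) = 0.826.
μ = 3.374 − (-0.9542)·0.826 = 4.162.

μ ≈ 4.162, σ ≈ 0.826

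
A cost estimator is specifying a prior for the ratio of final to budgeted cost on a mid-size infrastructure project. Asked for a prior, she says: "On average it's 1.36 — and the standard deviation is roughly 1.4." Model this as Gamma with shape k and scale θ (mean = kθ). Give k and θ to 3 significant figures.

For Gamma(k, scale θ): mean = kθ, variance = kθ², so CV = 1/√k.
CV = SD/mean = 1.4/1.36 = 1.029, hence k = 1/CV² = 0.944.
Then θ = mean/k = 1.36/0.944 = 1.44.

k ≈ 0.944, θ ≈ 1.44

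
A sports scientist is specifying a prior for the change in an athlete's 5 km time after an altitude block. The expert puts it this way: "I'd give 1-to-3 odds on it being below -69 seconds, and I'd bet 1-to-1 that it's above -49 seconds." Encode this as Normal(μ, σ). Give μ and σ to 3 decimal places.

μ = -49.000, σ = 29.652

The p-quantile of Normal(μ,σ) is μ + z_p·σ, with z_{0.25} = -0.6745 and z_{0.5} = 0.
Eliminate σ: μ = (z₂·x₁ − z₁·x₂)/(z₂ − z₁) = (0·-69 − (-0.6745)·-49)/0.6745 = -49.000.
Then σ = (x₂ − x₁)/(z₂ − z₁) = (-49 − -69)/0.6745 = 29.652.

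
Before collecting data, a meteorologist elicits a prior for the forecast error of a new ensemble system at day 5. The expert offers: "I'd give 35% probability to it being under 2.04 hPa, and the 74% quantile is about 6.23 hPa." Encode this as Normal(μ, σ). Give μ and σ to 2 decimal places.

The p-quantile of Normal(μ,σ) is μ + z_p·σ, with z_{0.35} = -0.3853 and z_{0.74} = 0.6433.
Eliminate σ: μ = (z₂·x₁ − z₁·x₂)/(z₂ − z₁) = (0.6433·2.04 − (-0.3853)·6.23)/1.029 = 3.61.
Then σ = (x₂ − x₁)/(z₂ − z₁) = (6.23 − 2.04)/1.029 = 4.07.

μ = 3.61, σ = 4.07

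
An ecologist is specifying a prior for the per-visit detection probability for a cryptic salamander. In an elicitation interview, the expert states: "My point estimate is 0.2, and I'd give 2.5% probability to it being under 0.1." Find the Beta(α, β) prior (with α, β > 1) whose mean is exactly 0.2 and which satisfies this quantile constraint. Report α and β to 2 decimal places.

With mean 0.2 fixed, write α = 0.2s, β = 0.8s where s = α+β.
Need P(θ < 0.1) = 0.025 under Beta(0.2s, 0.8s). Normal approximation: (q−m)/√(m(1−m)/s) ≈ z_{0.025} = -1.96, so s ≈ 0.2·0.8·(-1.96)²/(0.1−0.2)² = 61.5.
At s = 61.5: P(θ<0.1) ≈ 0.012. Adjusting to match 0.025 gives s ≈ 47.14.
So α = 0.2·47.14 ≈ 9.43, β = 0.8·47.14 ≈ 37.71.

α ≈ 9.43, β ≈ 37.71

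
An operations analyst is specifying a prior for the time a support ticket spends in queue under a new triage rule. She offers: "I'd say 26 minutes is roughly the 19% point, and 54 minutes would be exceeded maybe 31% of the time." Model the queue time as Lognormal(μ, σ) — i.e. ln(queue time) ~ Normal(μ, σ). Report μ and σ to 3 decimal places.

μ ≈ 3.725, σ ≈ 0.532

If T ~ Lognormal(μ,σ) then ln T ~ Normal(μ,σ), so the p-quantile of ln T is μ + z_p·σ.
ln(26) = 3.258 and ln(54) = 3.989; z_{0.19} = -0.8779, z_{0.69} = 0.4959.
σ = (3.989 − 3.258)/(0.4959 − (-0.8779)) = 0.532.
μ = 3.258 − (-0.8779)·0.532 = 3.725.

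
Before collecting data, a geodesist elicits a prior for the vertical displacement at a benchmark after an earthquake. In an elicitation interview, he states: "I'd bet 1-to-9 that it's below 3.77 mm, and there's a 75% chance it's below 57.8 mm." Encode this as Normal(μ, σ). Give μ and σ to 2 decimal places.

For Normal(μ,σ), the p-quantile is μ + z_p·σ. Here z_{0.1} = -1.282, z_{0.75} = 0.6745.
So 3.77 = μ − 1.282σ and 57.8 = μ + 0.6745σ.
Subtracting: σ = (57.8 − 3.77)/(0.6745 − (-1.282)) = 27.62.
Then μ = 3.77 − (-1.282)·27.62 = 39.17.

μ = 39.17, σ = 27.62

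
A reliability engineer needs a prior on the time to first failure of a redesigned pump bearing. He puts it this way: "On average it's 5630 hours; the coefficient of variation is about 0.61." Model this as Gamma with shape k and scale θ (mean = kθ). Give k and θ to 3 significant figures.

For Gamma(k, scale θ): mean = kθ, variance = kθ², so CV = 1/√k.
CV = 0.61, hence k = 1/CV² = 2.69.
Then θ = mean/k = 5630/2.69 = 2090.

k ≈ 2.69, θ ≈ 2090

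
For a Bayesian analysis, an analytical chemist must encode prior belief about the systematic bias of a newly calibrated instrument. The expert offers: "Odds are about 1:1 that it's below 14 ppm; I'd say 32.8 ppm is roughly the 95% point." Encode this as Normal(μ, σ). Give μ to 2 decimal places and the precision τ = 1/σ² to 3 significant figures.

For Normal(μ,σ), the p-quantile is μ + z_p·σ. Here z_{0.5} = 0, z_{0.95} = 1.645.
So 14 = μ + 0σ and 32.8 = μ + 1.645σ.
Subtracting: σ = (32.8 − 14)/(1.645 − (0)) = 11.43.
Then μ = 14 − (0)·11.43 = 14.00.
Precision τ = 1/σ² = 1/11.43² = 0.00765.

μ = 14.00, τ = 0.00765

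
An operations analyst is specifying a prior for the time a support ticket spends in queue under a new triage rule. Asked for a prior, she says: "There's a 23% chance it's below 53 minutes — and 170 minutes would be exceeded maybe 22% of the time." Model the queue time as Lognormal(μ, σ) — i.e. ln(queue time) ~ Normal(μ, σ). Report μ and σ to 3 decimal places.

If T ~ Lognormal(μ,σ) then ln T ~ Normal(μ,σ), so the p-quantile of ln T is μ + z_p·σ.
ln(53) = 3.97 and ln(170) = 5.136; z_{0.23} = -0.7388, z_{0.78} = 0.7722.
σ = (5.136 − 3.97)/(0.7722 − (-0.7388)) = 0.771.
μ = 3.97 − (-0.7388)·0.771 = 4.540.

μ ≈ 4.540, σ ≈ 0.771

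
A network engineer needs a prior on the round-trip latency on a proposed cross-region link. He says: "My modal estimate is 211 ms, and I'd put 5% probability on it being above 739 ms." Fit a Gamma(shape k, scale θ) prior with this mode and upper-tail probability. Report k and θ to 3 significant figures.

k ≈ 2.64, θ ≈ 128

Gamma(k,θ) with k>1 has mode (k−1)θ, so θ = 211/(k−1).
Need P(X < 739) = 0.95 with θ tied to k this way. Start at k = 2, θ = 211: P(X<739) ≈ 0.864.
Too low — raise k to concentrate. Iterating converges to k ≈ 2.64.
Then θ = 211/(2.64−1) ≈ 128.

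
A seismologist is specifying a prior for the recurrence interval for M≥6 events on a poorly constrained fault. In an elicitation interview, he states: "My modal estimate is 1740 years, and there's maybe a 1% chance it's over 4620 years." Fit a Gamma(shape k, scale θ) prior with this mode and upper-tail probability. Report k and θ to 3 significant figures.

k ≈ 5.86, θ ≈ 358

Gamma(k,θ) with k>1 has mode (k−1)θ, so θ = 1740/(k−1).
Need P(X < 4620) = 0.99 with θ tied to k this way. Start at k = 2, θ = 1740: P(X<4620) ≈ 0.743.
Too low — raise k to concentrate. Iterating converges to k ≈ 5.86.
Then θ = 1740/(5.86−1) ≈ 358.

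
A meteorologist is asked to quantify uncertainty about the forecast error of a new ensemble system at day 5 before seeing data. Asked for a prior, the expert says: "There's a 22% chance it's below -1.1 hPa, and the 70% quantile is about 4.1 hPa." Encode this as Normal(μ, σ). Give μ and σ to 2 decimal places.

For Normal(μ,σ), the p-quantile is μ + z_p·σ. Here z_{0.22} = -0.7722, z_{0.7} = 0.5244.
So -1.1 = μ − 0.7722σ and 4.1 = μ + 0.5244σ.
Subtracting: σ = (4.1 − -1.1)/(0.5244 − (-0.7722)) = 4.01.
Then μ = -1.1 − (-0.7722)·4.01 = 2.00.

μ = 2.00, σ = 4.01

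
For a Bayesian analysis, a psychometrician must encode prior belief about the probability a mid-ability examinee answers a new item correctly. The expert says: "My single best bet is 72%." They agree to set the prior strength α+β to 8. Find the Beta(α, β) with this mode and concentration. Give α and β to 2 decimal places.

For α,β > 1 the Beta mode is (α−1)/(α+β−2). With α+β = 8, the mode is (α−1)/6.
Set (α−1)/6 = 0.72 → α = 1 + 0.72·6 = 5.32.
β = 8 − α = 2.68.

α = 5.32, β = 2.68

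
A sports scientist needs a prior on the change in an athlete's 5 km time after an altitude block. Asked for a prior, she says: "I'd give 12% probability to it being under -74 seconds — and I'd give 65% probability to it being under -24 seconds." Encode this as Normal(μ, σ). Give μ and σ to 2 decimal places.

For Normal(μ,σ), the p-quantile is μ + z_p·σ. Here z_{0.12} = -1.175, z_{0.65} = 0.3853.
So -74 = μ − 1.175σ and -24 = μ + 0.3853σ.
Subtracting: σ = (-24 − -74)/(0.3853 − (-1.175)) = 32.04.
Then μ = -74 − (-1.175)·32.04 = -36.35.

μ = -36.35, σ = 32.04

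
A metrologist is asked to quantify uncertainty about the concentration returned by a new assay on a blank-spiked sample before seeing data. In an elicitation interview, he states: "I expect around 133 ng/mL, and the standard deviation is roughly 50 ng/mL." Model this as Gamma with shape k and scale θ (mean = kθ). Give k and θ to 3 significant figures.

For Gamma(k, scale θ): mean = kθ, variance = kθ², so CV = 1/√k.
CV = SD/mean = 50/133 = 0.3759, hence k = 1/CV² = 7.08.
Then θ = mean/k = 133/7.08 = 18.8.

k ≈ 7.08, θ ≈ 18.8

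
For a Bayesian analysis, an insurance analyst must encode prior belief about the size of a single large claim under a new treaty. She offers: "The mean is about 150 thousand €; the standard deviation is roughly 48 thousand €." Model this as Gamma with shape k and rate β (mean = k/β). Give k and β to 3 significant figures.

For Gamma(k, rate β): mean = k/β, variance = k/β², so CV = 1/√k.
CV = SD/mean = 48/150 = 0.32, hence k = 1/CV² = 9.77.
Then β = k/mean = 9.77/150 = 0.0651.

k ≈ 9.77, β ≈ 0.0651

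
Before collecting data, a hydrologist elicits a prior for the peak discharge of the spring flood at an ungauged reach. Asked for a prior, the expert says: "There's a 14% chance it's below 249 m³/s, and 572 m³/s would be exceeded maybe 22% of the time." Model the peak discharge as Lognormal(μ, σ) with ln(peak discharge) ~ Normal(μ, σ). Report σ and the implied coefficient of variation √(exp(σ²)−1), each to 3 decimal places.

σ ≈ 0.449, CV ≈ 0.473

If T ~ Lognormal(μ,σ) then ln T ~ Normal(μ,σ), so the p-quantile of ln T is μ + z_p·σ.
ln(249) = 5.517 and ln(572) = 6.349; z_{0.14} = -1.08, z_{0.78} = 0.7722.
σ = (6.349 − 5.517)/(0.7722 − (-1.08)) = 0.449.
μ = 5.517 − (-1.08)·0.449 = 6.002.
CV = √(exp(σ²)−1) = √(exp(0.2016)−1) = 0.473.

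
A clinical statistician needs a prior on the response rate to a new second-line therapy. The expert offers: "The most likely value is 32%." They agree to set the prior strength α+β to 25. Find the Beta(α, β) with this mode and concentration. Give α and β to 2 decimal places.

α = 8.36, β = 16.64

For α,β > 1 the Beta mode is (α−1)/(α+β−2). With α+β = 25, the mode is (α−1)/23.
Set (α−1)/23 = 0.32 → α = 1 + 0.32·23 = 8.36.
β = 25 − α = 16.64.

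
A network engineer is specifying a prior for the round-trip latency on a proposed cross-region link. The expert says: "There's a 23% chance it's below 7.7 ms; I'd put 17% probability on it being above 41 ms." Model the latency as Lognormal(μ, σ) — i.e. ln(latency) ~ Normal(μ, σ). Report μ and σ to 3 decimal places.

If T ~ Lognormal(μ,σ) then ln T ~ Normal(μ,σ), so the p-quantile of ln T is μ + z_p·σ.
ln(7.7) = 2.041 and ln(41) = 3.714; z_{0.23} = -0.7388, z_{0.83} = 0.9542.
σ = (3.714 − 2.041)/(0.9542 − (-0.7388)) = 0.988.
μ = 2.041 − (-0.7388)·0.988 = 2.771.

μ ≈ 2.771, σ ≈ 0.988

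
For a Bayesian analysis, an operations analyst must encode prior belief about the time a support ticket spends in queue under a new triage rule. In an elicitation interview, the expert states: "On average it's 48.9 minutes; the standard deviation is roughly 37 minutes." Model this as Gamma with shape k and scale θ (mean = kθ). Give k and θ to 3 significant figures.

k ≈ 1.75, θ ≈ 28

For Gamma(k, scale θ): mean = kθ, variance = kθ², so CV = 1/√k.
CV = SD/mean = 37/48.9 = 0.7566, hence k = 1/CV² = 1.75.
Then θ = mean/k = 48.9/1.75 = 28.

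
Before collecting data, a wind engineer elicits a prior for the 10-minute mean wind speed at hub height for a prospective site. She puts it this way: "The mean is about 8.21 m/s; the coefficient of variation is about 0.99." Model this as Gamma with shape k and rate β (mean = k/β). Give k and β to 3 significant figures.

k ≈ 1.02, β ≈ 0.124

For Gamma(k, rate β): mean = k/β, variance = k/β², so CV = 1/√k.
CV = 0.99, hence k = 1/CV² = 1.02.
Then β = k/mean = 1.02/8.21 = 0.124.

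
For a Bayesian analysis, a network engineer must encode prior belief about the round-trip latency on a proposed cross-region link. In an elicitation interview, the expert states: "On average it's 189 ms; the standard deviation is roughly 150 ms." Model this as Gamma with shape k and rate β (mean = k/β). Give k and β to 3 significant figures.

k ≈ 1.59, β ≈ 0.0084

For Gamma(k, rate β): mean = k/β, variance = k/β², so CV = 1/√k.
CV = SD/mean = 150/189 = 0.7937, hence k = 1/CV² = 1.59.
Then β = k/mean = 1.59/189 = 0.0084.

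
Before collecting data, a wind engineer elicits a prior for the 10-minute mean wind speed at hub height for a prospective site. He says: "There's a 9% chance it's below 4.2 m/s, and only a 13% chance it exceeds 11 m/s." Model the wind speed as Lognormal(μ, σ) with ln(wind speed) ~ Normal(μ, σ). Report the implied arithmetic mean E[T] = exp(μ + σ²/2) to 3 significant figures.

E[T] ≈ 7.65 m/s

If T ~ Lognormal(μ,σ) then ln T ~ Normal(μ,σ), so the p-quantile of ln T is μ + z_p·σ.
ln(4.2) = 1.435 and ln(11) = 2.398; z_{0.09} = -1.341, z_{0.87} = 1.126.
σ = (2.398 − 1.435)/(1.126 − (-1.341)) = 0.390.
μ = 1.435 − (-1.341)·0.390 = 1.958.
E[T] = exp(μ + σ²/2) = exp(1.958 + 0.0761) = 7.65 m/s.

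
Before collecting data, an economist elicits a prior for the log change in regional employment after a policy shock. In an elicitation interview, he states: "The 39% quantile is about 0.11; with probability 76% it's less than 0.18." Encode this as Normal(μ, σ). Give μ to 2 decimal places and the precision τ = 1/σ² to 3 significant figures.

The p-quantile of Normal(μ,σ) is μ + z_p·σ, with z_{0.39} = -0.2793 and z_{0.76} = 0.7063.
Eliminate σ: μ = (z₂·x₁ − z₁·x₂)/(z₂ − z₁) = (0.7063·0.11 − (-0.2793)·0.18)/0.9856 = 0.13.
Then σ = (x₂ − x₁)/(z₂ − z₁) = (0.18 − 0.11)/0.9856 = 0.07.
Precision τ = 1/σ² = 1/0.07102² = 198.

μ = 0.13, τ = 198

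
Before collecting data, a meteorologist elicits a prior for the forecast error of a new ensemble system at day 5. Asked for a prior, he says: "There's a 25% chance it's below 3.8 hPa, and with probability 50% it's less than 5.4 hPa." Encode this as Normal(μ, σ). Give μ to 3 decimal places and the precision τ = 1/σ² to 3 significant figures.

The p-quantile of Normal(μ,σ) is μ + z_p·σ, with z_{0.25} = -0.6745 and z_{0.5} = 0.
Eliminate σ: μ = (z₂·x₁ − z₁·x₂)/(z₂ − z₁) = (0·3.8 − (-0.6745)·5.4)/0.6745 = 5.400.
Then σ = (x₂ − x₁)/(z₂ − z₁) = (5.4 − 3.8)/0.6745 = 2.372.
Precision τ = 1/σ² = 1/2.372² = 0.178.

μ = 5.400, τ = 0.178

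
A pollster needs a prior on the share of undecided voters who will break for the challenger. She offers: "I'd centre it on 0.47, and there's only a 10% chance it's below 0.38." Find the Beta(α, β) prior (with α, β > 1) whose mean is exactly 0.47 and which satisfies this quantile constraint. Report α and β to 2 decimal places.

α ≈ 23.44, β ≈ 26.44

With mean 0.47 fixed, write α = 0.47s, β = 0.53s where s = α+β.
Need P(θ < 0.38) = 0.1 under Beta(0.47s, 0.53s). Normal approximation: (q−m)/√(m(1−m)/s) ≈ z_{0.1} = -1.28, so s ≈ 0.47·0.53·(-1.28)²/(0.38−0.47)² = 50.5.
At s = 50.5: P(θ<0.38) ≈ 0.099. Adjusting to match 0.1 gives s ≈ 49.88.
So α = 0.47·49.88 ≈ 23.44, β = 0.53·49.88 ≈ 26.44.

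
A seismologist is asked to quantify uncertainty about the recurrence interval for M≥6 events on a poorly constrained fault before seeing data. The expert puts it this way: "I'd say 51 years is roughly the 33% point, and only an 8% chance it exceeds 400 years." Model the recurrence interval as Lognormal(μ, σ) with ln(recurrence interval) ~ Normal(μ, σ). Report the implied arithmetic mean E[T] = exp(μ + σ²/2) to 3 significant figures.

E[T] ≈ 155 years

If T ~ Lognormal(μ,σ) then ln T ~ Normal(μ,σ), so the p-quantile of ln T is μ + z_p·σ.
ln(51) = 3.932 and ln(400) = 5.991; z_{0.33} = -0.4399, z_{0.92} = 1.405.
σ = (5.991 − 3.932)/(1.405 − (-0.4399)) = 1.116.
μ = 3.932 − (-0.4399)·1.116 = 4.423.
E[T] = exp(μ + σ²/2) = exp(4.423 + 0.6231) = 155 years.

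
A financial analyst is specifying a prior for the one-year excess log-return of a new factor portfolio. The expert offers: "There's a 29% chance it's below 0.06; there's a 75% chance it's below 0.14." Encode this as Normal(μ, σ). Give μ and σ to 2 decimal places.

The p-quantile of Normal(μ,σ) is μ + z_p·σ, with z_{0.29} = -0.5534 and z_{0.75} = 0.6745.
Eliminate σ: μ = (z₂·x₁ − z₁·x₂)/(z₂ − z₁) = (0.6745·0.06 − (-0.5534)·0.14)/1.228 = 0.10.
Then σ = (x₂ − x₁)/(z₂ − z₁) = (0.14 − 0.06)/1.228 = 0.07.

μ = 0.10, σ = 0.07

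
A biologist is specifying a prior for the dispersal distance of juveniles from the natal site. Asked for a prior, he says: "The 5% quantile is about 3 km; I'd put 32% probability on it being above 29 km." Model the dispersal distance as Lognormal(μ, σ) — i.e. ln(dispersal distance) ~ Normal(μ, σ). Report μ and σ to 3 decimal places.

If T ~ Lognormal(μ,σ) then ln T ~ Normal(μ,σ), so the p-quantile of ln T is μ + z_p·σ.
ln(3) = 1.099 and ln(29) = 3.367; z_{0.05} = -1.645, z_{0.68} = 0.4677.
σ = (3.367 − 1.099)/(0.4677 − (-1.645)) = 1.074.
μ = 1.099 − (-1.645)·1.074 = 2.865.

μ ≈ 2.865, σ ≈ 1.074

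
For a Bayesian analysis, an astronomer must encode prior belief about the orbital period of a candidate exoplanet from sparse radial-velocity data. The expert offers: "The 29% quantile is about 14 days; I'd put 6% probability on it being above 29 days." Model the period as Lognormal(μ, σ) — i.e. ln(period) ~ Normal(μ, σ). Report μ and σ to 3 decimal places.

μ ≈ 2.830, σ ≈ 0.345

If T ~ Lognormal(μ,σ) then ln T ~ Normal(μ,σ), so the p-quantile of ln T is μ + z_p·σ.
ln(14) = 2.639 and ln(29) = 3.367; z_{0.29} = -0.5534, z_{0.94} = 1.555.
σ = (3.367 − 2.639)/(1.555 − (-0.5534)) = 0.345.
μ = 2.639 − (-0.5534)·0.345 = 2.830.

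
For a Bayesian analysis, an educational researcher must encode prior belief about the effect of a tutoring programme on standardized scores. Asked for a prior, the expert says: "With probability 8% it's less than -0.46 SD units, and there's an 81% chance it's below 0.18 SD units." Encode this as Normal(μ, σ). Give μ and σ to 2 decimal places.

The p-quantile of Normal(μ,σ) is μ + z_p·σ, with z_{0.08} = -1.405 and z_{0.81} = 0.8779.
Eliminate σ: μ = (z₂·x₁ − z₁·x₂)/(z₂ − z₁) = (0.8779·-0.46 − (-1.405)·0.18)/2.283 = -0.07.
Then σ = (x₂ − x₁)/(z₂ − z₁) = (0.18 − -0.46)/2.283 = 0.28.

μ = -0.07, σ = 0.28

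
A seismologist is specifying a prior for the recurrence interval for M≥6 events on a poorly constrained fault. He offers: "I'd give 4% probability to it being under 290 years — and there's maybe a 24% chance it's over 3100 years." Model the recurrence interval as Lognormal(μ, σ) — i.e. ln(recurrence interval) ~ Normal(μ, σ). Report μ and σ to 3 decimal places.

If T ~ Lognormal(μ,σ) then ln T ~ Normal(μ,σ), so the p-quantile of ln T is μ + z_p·σ.
ln(290) = 5.67 and ln(3100) = 8.039; z_{0.04} = -1.751, z_{0.76} = 0.7063.
σ = (8.039 − 5.67)/(0.7063 − (-1.751)) = 0.964.
μ = 5.67 − (-1.751)·0.964 = 7.358.

μ ≈ 7.358, σ ≈ 0.964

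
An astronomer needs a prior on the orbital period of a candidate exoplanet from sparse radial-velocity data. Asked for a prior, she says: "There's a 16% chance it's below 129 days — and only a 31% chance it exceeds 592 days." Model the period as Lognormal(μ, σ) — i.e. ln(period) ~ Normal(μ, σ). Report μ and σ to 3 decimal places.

If T ~ Lognormal(μ,σ) then ln T ~ Normal(μ,σ), so the p-quantile of ln T is μ + z_p·σ.
ln(129) = 4.86 and ln(592) = 6.384; z_{0.16} = -0.9945, z_{0.69} = 0.4959.
σ = (6.384 − 4.86)/(0.4959 − (-0.9945)) = 1.022.
μ = 4.86 − (-0.9945)·1.022 = 5.877.

μ ≈ 5.877, σ ≈ 1.022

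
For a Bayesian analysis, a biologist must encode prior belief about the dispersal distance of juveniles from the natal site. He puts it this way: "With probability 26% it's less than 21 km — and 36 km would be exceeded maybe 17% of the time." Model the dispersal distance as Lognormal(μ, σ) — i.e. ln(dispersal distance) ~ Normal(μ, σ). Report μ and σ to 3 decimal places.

If T ~ Lognormal(μ,σ) then ln T ~ Normal(μ,σ), so the p-quantile of ln T is μ + z_p·σ.
ln(21) = 3.045 and ln(36) = 3.584; z_{0.26} = -0.6433, z_{0.83} = 0.9542.
σ = (3.584 − 3.045)/(0.9542 − (-0.6433)) = 0.337.
μ = 3.045 − (-0.6433)·0.337 = 3.262.

μ ≈ 3.262, σ ≈ 0.337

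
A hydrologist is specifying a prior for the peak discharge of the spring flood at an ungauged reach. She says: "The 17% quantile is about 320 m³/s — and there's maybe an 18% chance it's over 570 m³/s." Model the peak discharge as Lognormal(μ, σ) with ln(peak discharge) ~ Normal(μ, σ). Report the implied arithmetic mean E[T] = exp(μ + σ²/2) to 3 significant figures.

If T ~ Lognormal(μ,σ) then ln T ~ Normal(μ,σ), so the p-quantile of ln T is μ + z_p·σ.
ln(320) = 5.768 and ln(570) = 6.346; z_{0.17} = -0.9542, z_{0.82} = 0.9154.
σ = (6.346 − 5.768)/(0.9154 − (-0.9542)) = 0.309.
μ = 5.768 − (-0.9542)·0.309 = 6.063.
E[T] = exp(μ + σ²/2) = exp(6.063 + 0.0477) = 451 m³/s.

E[T] ≈ 451 m³/s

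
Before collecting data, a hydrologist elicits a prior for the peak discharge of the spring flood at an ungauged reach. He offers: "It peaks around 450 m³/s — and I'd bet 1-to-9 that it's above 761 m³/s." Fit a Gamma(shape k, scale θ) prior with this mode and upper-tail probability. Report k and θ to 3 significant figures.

k ≈ 7.85, θ ≈ 65.7

Gamma(k,θ) with k>1 has mode (k−1)θ, so θ = 450/(k−1).
Need P(X < 761) = 0.9 with θ tied to k this way. Start at k = 2, θ = 450: P(X<761) ≈ 0.504.
Too low — raise k to concentrate. Iterating converges to k ≈ 7.85.
Then θ = 450/(7.85−1) ≈ 65.7.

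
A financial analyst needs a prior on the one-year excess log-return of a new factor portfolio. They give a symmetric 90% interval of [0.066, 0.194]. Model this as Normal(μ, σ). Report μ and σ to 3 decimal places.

A symmetric 90% interval runs μ ± z·σ with z = 1.645.
Half-width = 0.064, so σ = 0.064/1.645 = 0.039.
μ is the interval midpoint, 0.130.

μ = 0.130, σ = 0.039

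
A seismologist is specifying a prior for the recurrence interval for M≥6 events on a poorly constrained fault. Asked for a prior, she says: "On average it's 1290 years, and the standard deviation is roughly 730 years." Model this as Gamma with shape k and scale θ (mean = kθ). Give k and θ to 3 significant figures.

For Gamma(k, scale θ): mean = kθ, variance = kθ², so CV = 1/√k.
CV = SD/mean = 730/1290 = 0.5659, hence k = 1/CV² = 3.12.
Then θ = mean/k = 1290/3.12 = 413.

k ≈ 3.12, θ ≈ 413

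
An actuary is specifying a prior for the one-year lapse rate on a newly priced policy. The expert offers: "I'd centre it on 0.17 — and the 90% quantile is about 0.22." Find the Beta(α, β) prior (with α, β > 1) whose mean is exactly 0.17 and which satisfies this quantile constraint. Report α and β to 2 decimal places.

With mean 0.17 fixed, write α = 0.17s, β = 0.83s where s = α+β.
Need P(θ < 0.22) = 0.9 under Beta(0.17s, 0.83s). Normal approximation: (q−m)/√(m(1−m)/s) ≈ z_{0.9} = 1.28, so s ≈ 0.17·0.83·(1.28)²/(0.22−0.17)² = 92.7.
At s = 92.7: P(θ<0.22) ≈ 0.895. Adjusting to match 0.9 gives s ≈ 97.16.
So α = 0.17·97.16 ≈ 16.52, β = 0.83·97.16 ≈ 80.64.

α ≈ 16.52, β ≈ 80.64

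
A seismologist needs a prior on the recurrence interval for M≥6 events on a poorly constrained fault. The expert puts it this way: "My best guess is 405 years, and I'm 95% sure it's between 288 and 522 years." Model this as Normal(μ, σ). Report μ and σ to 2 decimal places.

μ = 405.00, σ = 59.69

A symmetric 95% interval runs μ ± z·σ with z = 1.96.
Half-width = 117, so σ = 117/1.96 = 59.69.
μ is the stated best guess, 405.00.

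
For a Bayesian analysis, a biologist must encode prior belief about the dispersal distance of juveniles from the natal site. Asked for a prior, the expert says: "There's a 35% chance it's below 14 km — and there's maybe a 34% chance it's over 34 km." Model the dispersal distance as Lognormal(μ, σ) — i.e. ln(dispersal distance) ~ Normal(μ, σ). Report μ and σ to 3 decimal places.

If T ~ Lognormal(μ,σ) then ln T ~ Normal(μ,σ), so the p-quantile of ln T is μ + z_p·σ.
ln(14) = 2.639 and ln(34) = 3.526; z_{0.35} = -0.3853, z_{0.66} = 0.4125.
σ = (3.526 − 2.639)/(0.4125 − (-0.3853)) = 1.112.
μ = 2.639 − (-0.3853)·1.112 = 3.068.

μ ≈ 3.068, σ ≈ 1.112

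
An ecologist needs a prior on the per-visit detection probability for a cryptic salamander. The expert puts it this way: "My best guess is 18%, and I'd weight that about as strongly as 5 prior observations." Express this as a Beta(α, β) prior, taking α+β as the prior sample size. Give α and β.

α = 0.9, β = 4.1

Under the effective-sample-size interpretation, Beta(α, β) has prior mean α/(α+β) and prior sample size α+β.
So α+β = 5 and α/(α+β) = 0.18, giving α = 0.18·5 = 0.9 and β = 5 − 0.9 = 4.1.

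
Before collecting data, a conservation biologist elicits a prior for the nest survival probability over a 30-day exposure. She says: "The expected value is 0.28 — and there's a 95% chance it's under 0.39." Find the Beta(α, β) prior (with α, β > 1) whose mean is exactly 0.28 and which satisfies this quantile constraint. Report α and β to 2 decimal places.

With mean 0.28 fixed, write α = 0.28s, β = 0.72s where s = α+β.
Need P(θ < 0.39) = 0.95 under Beta(0.28s, 0.72s). Normal approximation: (q−m)/√(m(1−m)/s) ≈ z_{0.95} = 1.64, so s ≈ 0.28·0.72·(1.64)²/(0.39−0.28)² = 45.1.
At s = 45.1: P(θ<0.39) ≈ 0.944. Adjusting to match 0.95 gives s ≈ 48.56.
So α = 0.28·48.56 ≈ 13.60, β = 0.72·48.56 ≈ 34.96.

α ≈ 13.60, β ≈ 34.96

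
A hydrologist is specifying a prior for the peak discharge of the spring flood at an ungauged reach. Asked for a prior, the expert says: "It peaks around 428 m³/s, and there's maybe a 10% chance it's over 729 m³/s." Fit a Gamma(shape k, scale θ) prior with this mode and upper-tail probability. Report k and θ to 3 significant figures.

k ≈ 7.68, θ ≈ 64.1

Gamma(k,θ) with k>1 has mode (k−1)θ, so θ = 428/(k−1).
Need P(X < 729) = 0.9 with θ tied to k this way. Start at k = 2, θ = 428: P(X<729) ≈ 0.508.
Too low — raise k to concentrate. Iterating converges to k ≈ 7.68.
Then θ = 428/(7.68−1) ≈ 64.1.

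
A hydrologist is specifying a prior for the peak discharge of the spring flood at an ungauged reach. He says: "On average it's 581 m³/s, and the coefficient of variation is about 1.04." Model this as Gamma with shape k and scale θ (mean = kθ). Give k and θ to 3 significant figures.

For Gamma(k, scale θ): mean = kθ, variance = kθ², so CV = 1/√k.
CV = 1.04, hence k = 1/CV² = 0.925.
Then θ = mean/k = 581/0.925 = 628.

k ≈ 0.925, θ ≈ 628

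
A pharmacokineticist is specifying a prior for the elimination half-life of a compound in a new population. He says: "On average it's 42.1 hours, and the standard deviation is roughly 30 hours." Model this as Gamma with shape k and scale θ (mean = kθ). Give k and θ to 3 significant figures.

k ≈ 1.97, θ ≈ 21.4

For Gamma(k, scale θ): mean = kθ, variance = kθ², so CV = 1/√k.
CV = SD/mean = 30/42.1 = 0.7126, hence k = 1/CV² = 1.97.
Then θ = mean/k = 42.1/1.97 = 21.4.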